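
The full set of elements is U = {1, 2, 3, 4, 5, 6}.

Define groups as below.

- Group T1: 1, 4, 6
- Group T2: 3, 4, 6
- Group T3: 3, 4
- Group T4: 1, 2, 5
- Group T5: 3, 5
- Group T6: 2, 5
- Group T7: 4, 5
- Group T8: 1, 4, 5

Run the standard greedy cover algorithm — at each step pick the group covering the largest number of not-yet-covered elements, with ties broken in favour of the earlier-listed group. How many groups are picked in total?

3

Greedy: pick T1 (covers 3 new) → pick T4 (covers 2 new) → pick T2 (covers 1 new). Total picks: 3.
(The true minimum cover uses only 2 groups, so greedy is not optimal here.)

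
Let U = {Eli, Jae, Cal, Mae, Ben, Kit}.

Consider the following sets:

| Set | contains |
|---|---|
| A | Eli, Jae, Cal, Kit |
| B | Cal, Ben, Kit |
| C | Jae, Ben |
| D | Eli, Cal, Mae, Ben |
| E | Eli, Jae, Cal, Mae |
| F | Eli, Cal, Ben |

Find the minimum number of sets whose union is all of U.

2

B and E cover everything between them: the union {Eli, Jae, Cal, Mae, Ben, Kit} is all of U.
No single set has all 6 items (the largest, A, has 4), so 2 is optimal.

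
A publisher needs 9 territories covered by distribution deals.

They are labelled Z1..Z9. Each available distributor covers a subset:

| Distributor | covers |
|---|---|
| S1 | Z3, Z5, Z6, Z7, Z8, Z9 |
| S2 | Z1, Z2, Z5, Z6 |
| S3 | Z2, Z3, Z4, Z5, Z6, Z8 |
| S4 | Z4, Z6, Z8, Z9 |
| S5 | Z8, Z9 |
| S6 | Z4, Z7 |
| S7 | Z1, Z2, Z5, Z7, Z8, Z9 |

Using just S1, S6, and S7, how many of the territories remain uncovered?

0

Union of S1, S6, S7 = {Z1, Z2, Z3, Z4, Z5, Z6, Z7, Z8, Z9} — that's every territory, so 0 are uncovered.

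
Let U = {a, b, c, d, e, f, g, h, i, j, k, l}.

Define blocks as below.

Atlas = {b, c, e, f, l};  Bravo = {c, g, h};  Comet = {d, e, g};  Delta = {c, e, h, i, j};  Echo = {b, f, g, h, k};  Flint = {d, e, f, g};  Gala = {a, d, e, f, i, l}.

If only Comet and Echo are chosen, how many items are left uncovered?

5

Union of Comet, Echo = {b, d, e, f, g, h, k}.
Not covered: a, c, i, j, l — 5 items.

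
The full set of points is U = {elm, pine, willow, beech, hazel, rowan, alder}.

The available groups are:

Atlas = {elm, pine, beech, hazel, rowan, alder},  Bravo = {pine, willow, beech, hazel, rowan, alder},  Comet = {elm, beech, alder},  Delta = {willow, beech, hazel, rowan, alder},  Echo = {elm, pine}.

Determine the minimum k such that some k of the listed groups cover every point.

2

Delta and Echo together: Delta ∪ Echo = {elm, pine, willow, beech, hazel, rowan, alder} — every point is covered.
No single group has all 7 points (the largest, Atlas, has 6), so 2 is optimal.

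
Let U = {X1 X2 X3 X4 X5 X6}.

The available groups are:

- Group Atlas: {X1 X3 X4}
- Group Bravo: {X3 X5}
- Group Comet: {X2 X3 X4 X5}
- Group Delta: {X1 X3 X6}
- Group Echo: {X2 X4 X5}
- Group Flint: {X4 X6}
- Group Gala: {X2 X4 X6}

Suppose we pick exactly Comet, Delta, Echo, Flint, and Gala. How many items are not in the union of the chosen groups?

Union of Comet, Delta, Echo, Flint, Gala = {X1, X2, X3, X4, X5, X6} — that's every item, so 0 are uncovered.

0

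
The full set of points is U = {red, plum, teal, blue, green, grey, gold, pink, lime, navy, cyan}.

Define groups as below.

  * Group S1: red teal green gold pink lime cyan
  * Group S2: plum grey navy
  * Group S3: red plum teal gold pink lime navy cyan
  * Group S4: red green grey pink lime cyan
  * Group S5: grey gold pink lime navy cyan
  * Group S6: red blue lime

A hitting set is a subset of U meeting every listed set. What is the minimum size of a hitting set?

2

Take H = {lime, navy}. Each listed group contains at least one of these, so H is a hitting set of size 2.
The groups S2, S6 are pairwise disjoint, so any hitting set needs a separate point for each — at least 2. Hence 2 is optimal.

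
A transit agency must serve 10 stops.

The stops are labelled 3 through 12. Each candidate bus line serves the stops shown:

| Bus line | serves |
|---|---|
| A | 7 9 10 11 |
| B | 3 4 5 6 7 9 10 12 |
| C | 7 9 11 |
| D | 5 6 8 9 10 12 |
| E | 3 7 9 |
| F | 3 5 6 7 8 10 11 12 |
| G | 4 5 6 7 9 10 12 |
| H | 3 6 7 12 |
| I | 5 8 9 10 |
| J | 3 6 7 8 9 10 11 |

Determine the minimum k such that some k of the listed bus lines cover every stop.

2

B and F together: B ∪ F = {3, 4, 5, 6, 7, 8, 9, 10, 11, 12} — every stop is covered.
No single bus line has all 10 stops (the largest, B, has 8), so 2 is optimal.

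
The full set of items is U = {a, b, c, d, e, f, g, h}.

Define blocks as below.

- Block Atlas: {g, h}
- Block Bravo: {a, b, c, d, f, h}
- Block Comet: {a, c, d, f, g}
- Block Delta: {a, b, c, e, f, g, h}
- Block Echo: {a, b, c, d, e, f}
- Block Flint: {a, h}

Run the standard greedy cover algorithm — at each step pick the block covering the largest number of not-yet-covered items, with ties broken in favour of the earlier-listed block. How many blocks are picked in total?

Greedy: pick Delta (covers 7 new) → pick Bravo (covers 1 new). Total picks: 2.

2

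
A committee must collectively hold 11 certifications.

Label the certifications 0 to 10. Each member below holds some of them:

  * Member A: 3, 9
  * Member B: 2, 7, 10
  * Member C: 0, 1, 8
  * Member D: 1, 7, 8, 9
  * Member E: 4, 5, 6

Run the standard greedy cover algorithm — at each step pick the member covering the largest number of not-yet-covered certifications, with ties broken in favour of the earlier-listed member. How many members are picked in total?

Greedy: pick D (covers 4 new) → pick E (covers 3 new) → pick B (covers 2 new) → pick A (covers 1 new) → pick C (covers 1 new). Total picks: 5.
(The true minimum cover uses only 4 members, so greedy is not optimal here.)

5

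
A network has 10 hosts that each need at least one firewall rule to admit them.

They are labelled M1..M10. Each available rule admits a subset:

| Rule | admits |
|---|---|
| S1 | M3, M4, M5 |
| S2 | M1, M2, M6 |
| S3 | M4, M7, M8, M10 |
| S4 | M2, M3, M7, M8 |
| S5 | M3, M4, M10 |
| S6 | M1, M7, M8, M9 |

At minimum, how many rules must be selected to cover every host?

4

Take {S1, S2, S3, S6}. Their union is {M1, M2, M3, M4, M5, M6, M7, M8, M9, M10}, which is all 10 hosts.
No 3 of the 6 rules cover everything (all 20 combinations miss at least one host), so 4 is optimal.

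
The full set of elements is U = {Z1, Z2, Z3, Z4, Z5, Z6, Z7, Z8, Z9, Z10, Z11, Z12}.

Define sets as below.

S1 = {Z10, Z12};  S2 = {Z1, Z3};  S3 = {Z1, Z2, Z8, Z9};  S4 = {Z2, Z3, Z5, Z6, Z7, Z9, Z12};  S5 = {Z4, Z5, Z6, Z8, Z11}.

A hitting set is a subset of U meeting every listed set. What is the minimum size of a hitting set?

3

The 3 elements {Z1, Z8, Z12} hit every set.
The sets S1, S2, S5 are pairwise disjoint, so any hitting set needs a separate element for each — at least 3. Hence 3 is optimal.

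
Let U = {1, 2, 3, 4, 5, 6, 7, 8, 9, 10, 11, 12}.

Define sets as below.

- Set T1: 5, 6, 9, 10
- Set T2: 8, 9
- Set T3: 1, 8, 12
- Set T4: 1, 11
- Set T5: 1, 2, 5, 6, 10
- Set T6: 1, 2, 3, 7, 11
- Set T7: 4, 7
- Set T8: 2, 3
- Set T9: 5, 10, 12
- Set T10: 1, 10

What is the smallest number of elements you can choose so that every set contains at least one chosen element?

5

H = {1, 3, 4, 9, 12} meets every set (each contains at least one member of H), and |H| = 5.
The sets T2, T4, T7, T8, T9 are pairwise disjoint, so any hitting set needs a separate element for each — at least 5. Hence 5 is optimal.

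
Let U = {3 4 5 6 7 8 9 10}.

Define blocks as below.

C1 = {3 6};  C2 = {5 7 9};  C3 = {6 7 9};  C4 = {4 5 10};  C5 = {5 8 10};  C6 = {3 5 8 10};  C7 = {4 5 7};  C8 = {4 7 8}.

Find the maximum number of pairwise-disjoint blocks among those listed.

C1, C8 are pairwise disjoint (C1={3,6}; C8={4,7,8}).
Every remaining block overlaps one of these, and no 3 of the listed blocks are pairwise disjoint, so 2 is the maximum.

2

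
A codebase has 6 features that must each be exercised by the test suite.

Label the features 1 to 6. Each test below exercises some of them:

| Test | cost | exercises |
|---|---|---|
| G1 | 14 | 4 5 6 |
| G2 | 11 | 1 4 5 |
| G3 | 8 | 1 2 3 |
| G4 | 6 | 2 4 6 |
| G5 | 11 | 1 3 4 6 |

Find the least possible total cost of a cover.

G1, G3 together cover every feature (G1 ∪ G3 = {1, 2, 3, 4, 5, 6}); total cost 14 + 8 = 22.
The greedy pick G4, G3, G2 costs 25; no covering selection beats 22.

22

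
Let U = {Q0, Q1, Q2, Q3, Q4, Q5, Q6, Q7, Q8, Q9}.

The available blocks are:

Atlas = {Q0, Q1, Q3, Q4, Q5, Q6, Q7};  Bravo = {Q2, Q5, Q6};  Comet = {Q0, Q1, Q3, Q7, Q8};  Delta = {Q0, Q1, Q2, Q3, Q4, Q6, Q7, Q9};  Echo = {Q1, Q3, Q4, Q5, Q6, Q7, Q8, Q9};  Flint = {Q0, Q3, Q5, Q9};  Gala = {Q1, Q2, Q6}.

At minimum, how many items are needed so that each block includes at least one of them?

2

Take H = {Q3, Q6}. Each listed block contains at least one of these, so H is a hitting set of size 2.
The blocks Bravo, Comet are pairwise disjoint, so any hitting set needs a separate item for each — at least 2. Hence 2 is optimal.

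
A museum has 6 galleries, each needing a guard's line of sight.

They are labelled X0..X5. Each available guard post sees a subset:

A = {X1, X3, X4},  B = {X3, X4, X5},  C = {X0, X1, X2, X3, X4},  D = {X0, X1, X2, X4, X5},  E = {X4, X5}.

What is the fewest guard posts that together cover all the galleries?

2

Take {B, D}. Their union is {X0, X1, X2, X3, X4, X5}, which is all 6 galleries.
No single guard post has all 6 galleries (the largest, C, has 5), so 2 is optimal.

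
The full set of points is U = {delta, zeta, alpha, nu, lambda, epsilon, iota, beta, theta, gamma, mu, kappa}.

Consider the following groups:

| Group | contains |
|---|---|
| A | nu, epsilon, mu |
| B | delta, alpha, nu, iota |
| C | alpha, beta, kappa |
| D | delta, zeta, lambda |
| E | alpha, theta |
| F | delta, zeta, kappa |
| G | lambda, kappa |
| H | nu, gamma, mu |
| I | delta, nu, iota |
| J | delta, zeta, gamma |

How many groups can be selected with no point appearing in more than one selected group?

A, E, G, J are pairwise disjoint (A={nu,epsilon,mu}; E={alpha,theta}; G={lambda,kappa}; J={delta,zeta,gamma}).
Every remaining group overlaps one of these, and no 5 of the listed groups are pairwise disjoint, so 4 is the maximum.

4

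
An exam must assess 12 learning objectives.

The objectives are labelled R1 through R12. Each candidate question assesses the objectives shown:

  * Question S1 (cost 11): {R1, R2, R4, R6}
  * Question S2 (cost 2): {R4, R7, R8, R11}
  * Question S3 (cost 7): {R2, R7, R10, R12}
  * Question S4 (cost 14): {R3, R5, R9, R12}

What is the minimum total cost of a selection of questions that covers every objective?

S1, S2, S3, S4 together cover every objective (S1 ∪ S2 ∪ S3 ∪ S4 = {R1, R2, R3, R4, R5, R6, R7, R8, R9, R10, R11, R12}); total cost 11 + 2 + 7 + 14 = 34.
No covering selection has total cost below 34.

34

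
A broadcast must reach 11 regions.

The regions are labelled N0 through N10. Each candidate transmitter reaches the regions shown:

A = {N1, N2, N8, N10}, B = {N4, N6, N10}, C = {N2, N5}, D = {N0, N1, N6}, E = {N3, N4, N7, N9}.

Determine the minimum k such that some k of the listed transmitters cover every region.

Take {A, C, D, E}. Their union is {N0, N1, N2, N3, N4, N5, N6, N7, N8, N9, N10}, which is all 11 regions.
Only C contains N5, so C is forced; the remaining 9 regions need at least 3 more transmitters (each remaining transmitter adds at most 4) — so at least 4 transmitters are needed, and 4 is optimal.

4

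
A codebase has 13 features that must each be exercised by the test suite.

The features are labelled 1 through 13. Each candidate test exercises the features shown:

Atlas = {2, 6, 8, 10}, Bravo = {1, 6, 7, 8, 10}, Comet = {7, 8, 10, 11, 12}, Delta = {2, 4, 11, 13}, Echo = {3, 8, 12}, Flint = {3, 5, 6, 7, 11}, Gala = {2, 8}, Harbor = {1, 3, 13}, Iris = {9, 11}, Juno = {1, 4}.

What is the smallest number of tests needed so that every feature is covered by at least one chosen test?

5

Bravo and Comet and Delta and Flint and Iris together: Bravo ∪ Comet ∪ Delta ∪ Flint ∪ Iris = {1, 2, 3, 4, 5, 6, 7, 8, 9, 10, 11, 12, 13} — every feature is covered.
No 4 of the 10 tests cover everything (all 210 combinations miss at least one feature), so 5 is optimal.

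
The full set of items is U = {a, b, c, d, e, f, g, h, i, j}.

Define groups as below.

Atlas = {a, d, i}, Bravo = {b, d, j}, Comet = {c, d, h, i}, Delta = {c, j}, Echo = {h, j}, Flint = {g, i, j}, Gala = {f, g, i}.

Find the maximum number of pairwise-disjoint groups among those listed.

Atlas, Delta are pairwise disjoint (Atlas={a,d,i}; Delta={c,j}).
Every remaining group overlaps one of these, and no 3 of the listed groups are pairwise disjoint, so 2 is the maximum.

2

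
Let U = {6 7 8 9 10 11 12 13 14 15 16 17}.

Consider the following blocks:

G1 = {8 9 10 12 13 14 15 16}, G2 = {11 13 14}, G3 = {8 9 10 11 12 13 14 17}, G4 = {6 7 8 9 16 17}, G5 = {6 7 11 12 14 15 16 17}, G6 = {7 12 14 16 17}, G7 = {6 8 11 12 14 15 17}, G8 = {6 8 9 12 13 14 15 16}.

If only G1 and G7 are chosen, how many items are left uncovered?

Union of G1, G7 = {6, 8, 9, 10, 11, 12, 13, 14, 15, 16, 17}.
Not covered: 7 — 1 item.

1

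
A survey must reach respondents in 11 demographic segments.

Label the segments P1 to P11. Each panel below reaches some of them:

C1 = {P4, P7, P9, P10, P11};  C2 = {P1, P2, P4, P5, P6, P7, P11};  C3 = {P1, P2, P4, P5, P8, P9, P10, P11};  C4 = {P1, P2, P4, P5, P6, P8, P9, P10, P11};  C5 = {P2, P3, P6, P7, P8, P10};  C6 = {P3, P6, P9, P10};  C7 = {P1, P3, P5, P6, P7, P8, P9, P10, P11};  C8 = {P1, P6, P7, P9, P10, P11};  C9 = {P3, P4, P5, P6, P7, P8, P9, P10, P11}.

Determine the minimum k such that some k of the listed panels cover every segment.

2

Take {C2, C9}. Their union is {P1, P2, P3, P4, P5, P6, P7, P8, P9, P10, P11}, which is all 11 segments.
No single panel has all 11 segments (the largest, C4, has 9), so 2 is optimal.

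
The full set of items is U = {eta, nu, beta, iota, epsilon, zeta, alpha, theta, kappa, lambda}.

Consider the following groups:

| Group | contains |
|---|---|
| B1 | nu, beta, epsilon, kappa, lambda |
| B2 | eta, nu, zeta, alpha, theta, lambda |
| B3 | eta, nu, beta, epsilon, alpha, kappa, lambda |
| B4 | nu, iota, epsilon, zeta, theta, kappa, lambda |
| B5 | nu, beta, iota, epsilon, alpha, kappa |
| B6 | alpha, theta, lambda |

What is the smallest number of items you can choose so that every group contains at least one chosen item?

Take H = {theta, kappa}. Each listed group contains at least one of these, so H is a hitting set of size 2.
No single item lies in every group, so at least 2 are needed and 2 is optimal.

2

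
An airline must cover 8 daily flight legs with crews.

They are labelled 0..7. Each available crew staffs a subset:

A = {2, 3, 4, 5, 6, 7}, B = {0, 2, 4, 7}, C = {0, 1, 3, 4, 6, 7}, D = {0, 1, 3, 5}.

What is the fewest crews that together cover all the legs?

2

A and D together: A ∪ D = {0, 1, 2, 3, 4, 5, 6, 7} — every leg is covered.
No single crew has all 8 legs (the largest, A, has 6), so 2 is optimal.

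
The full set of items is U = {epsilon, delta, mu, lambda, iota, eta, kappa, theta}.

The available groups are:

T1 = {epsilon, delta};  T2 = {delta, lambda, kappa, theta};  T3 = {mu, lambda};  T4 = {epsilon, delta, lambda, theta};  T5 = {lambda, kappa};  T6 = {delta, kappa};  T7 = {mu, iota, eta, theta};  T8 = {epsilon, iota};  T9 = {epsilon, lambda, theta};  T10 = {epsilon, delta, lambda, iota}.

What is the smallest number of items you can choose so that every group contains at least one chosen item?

H = {delta, lambda, iota} meets every group (each contains at least one member of H), and |H| = 3.
The groups T1, T5, T7 are pairwise disjoint, so any hitting set needs a separate item for each — at least 3. Hence 3 is optimal.

3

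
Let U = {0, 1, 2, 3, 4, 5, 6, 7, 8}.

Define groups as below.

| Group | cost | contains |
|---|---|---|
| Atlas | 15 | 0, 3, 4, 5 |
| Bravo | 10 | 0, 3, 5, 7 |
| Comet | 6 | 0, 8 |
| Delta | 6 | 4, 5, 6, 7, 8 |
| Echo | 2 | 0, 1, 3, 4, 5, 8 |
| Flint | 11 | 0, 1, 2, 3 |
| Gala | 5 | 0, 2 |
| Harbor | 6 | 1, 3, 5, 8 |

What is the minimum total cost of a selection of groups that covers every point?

Delta, Echo, Gala together cover every point (Delta ∪ Echo ∪ Gala = {0, 1, 2, 3, 4, 5, 6, 7, 8}); total cost 6 + 2 + 5 = 13.
No covering selection has total cost below 13.

13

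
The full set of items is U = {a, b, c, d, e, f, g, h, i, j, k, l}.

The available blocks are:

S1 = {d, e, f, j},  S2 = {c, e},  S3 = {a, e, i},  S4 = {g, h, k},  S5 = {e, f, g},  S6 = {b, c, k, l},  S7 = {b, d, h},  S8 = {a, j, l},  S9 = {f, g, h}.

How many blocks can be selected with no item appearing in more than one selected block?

3

S5, S7, S8 are pairwise disjoint (S5={e,f,g}; S7={b,d,h}; S8={a,j,l}).
Every remaining block overlaps one of these, and no 4 of the listed blocks are pairwise disjoint, so 3 is the maximum.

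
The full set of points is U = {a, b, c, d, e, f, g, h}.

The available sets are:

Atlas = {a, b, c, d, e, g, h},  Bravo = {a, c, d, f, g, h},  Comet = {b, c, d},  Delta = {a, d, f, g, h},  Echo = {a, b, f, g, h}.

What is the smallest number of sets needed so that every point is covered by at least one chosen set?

Atlas and Echo together: Atlas ∪ Echo = {a, b, c, d, e, f, g, h} — every point is covered.
No single set has all 8 points (the largest, Atlas, has 7), so 2 is optimal.

2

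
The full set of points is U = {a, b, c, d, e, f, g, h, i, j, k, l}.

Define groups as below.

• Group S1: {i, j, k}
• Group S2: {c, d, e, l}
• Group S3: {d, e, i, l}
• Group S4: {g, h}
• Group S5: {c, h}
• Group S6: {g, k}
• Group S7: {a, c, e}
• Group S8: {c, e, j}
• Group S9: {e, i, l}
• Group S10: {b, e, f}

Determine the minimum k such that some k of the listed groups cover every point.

S1 and S3 and S4 and S7 and S10 together: S1 ∪ S3 ∪ S4 ∪ S7 ∪ S10 = {a, b, c, d, e, f, g, h, i, j, k, l} — every point is covered.
No 4 of the 10 groups cover everything (all 210 combinations miss at least one point), so 5 is optimal.

5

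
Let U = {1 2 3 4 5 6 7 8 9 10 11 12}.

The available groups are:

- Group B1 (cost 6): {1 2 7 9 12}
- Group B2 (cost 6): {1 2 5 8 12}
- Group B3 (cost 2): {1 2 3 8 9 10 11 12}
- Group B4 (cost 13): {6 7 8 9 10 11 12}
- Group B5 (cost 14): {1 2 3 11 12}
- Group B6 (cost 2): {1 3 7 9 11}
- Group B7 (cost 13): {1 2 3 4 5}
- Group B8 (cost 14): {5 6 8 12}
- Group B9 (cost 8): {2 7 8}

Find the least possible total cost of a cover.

26

B4, B7 together cover every point (B4 ∪ B7 = {1, 2, 3, 4, 5, 6, 7, 8, 9, 10, 11, 12}); total cost 13 + 13 = 26.
The greedy pick B3, B6, B2, B4, B7 costs 36; no covering selection beats 26.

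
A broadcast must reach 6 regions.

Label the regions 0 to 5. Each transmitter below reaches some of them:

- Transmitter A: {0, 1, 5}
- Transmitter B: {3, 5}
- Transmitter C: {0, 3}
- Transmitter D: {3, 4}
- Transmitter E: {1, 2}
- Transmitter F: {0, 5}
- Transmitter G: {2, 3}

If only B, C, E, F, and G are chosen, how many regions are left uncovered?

1

Union of B, C, E, F, G = {0, 1, 2, 3, 5}.
Not covered: 4 — 1 region.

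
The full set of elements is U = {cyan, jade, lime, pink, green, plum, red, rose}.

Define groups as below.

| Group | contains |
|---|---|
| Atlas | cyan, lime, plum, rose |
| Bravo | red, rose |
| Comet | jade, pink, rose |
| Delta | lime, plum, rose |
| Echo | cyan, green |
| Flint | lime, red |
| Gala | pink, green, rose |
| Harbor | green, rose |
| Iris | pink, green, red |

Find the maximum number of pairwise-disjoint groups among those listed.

3

Comet, Echo, Flint are pairwise disjoint (Comet={jade,pink,rose}; Echo={cyan,green}; Flint={lime,red}).
Every remaining group overlaps one of these, and no 4 of the listed groups are pairwise disjoint, so 3 is the maximum.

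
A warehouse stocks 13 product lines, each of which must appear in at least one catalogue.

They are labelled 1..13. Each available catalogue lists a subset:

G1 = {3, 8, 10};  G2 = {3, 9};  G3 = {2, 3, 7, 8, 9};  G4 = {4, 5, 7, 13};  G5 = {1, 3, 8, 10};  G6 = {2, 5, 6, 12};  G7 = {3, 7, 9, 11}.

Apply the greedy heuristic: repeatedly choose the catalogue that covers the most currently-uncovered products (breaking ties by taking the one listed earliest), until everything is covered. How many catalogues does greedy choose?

5

Greedy: pick G3 (covers 5 new) → pick G4 (covers 3 new) → pick G5 (covers 2 new) → pick G6 (covers 2 new) → pick G7 (covers 1 new). Total picks: 5.
(The true minimum cover uses only 4 catalogues, so greedy is not optimal here.)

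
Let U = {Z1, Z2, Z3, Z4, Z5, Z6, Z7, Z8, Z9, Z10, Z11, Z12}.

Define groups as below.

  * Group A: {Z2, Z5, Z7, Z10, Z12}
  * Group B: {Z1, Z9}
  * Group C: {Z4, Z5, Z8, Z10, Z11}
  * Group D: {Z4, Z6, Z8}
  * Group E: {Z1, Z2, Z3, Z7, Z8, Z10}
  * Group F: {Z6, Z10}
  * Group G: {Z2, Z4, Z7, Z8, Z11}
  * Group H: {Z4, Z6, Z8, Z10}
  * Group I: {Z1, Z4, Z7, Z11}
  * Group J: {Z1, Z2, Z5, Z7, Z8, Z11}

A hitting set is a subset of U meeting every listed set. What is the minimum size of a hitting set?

The 3 items {Z1, Z8, Z10} hit every group.
The groups B, F, G are pairwise disjoint, so any hitting set needs a separate item for each — at least 3. Hence 3 is optimal.

3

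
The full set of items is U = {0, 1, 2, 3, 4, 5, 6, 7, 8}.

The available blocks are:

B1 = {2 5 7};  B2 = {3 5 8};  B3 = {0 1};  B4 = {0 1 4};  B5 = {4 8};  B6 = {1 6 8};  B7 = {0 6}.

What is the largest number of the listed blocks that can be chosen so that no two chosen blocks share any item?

3

B1, B3, B5 are pairwise disjoint (B1={2,5,7}; B3={0,1}; B5={4,8}).
Every remaining block overlaps one of these, and no 4 of the listed blocks are pairwise disjoint, so 3 is the maximum.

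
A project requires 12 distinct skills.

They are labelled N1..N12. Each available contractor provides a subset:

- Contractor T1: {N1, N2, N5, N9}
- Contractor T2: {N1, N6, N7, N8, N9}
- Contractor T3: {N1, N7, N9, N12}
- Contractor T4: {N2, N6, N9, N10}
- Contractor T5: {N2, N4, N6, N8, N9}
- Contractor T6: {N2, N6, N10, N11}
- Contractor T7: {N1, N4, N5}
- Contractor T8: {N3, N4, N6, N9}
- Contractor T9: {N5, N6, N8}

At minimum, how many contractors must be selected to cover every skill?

4

T3 and T6 and T8 and T9 together: T3 ∪ T6 ∪ T8 ∪ T9 = {N1, N2, N3, N4, N5, N6, N7, N8, N9, N10, N11, N12} — every skill is covered.
Only T8 contains N3, so T8 is forced; the remaining 8 skills need at least 3 more contractors (each remaining contractor adds at most 3) — so at least 4 contractors are needed, and 4 is optimal.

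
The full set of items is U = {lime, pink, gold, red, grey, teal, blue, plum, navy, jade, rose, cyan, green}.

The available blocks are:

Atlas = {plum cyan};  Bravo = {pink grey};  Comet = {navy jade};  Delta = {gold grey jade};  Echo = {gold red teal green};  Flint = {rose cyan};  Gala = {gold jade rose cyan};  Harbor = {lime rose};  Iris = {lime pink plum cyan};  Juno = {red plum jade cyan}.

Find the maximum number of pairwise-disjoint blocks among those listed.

Atlas, Bravo, Comet, Echo, Harbor are pairwise disjoint (Atlas={plum,cyan}; Bravo={pink,grey}; Comet={navy,jade}; Echo={gold,red,teal,green}; Harbor={lime,rose}).
Every remaining block overlaps one of these, and no 6 of the listed blocks are pairwise disjoint, so 5 is the maximum.

5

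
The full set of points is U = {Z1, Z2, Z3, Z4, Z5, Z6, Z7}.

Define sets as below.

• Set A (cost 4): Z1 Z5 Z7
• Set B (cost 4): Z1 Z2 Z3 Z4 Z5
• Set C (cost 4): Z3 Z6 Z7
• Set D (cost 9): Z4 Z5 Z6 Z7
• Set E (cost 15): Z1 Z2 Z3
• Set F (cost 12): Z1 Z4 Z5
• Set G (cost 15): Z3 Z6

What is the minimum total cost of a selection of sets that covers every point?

8

B, C together cover every point (B ∪ C = {Z1, Z2, Z3, Z4, Z5, Z6, Z7}); total cost 4 + 4 = 8.
No covering selection has total cost below 8.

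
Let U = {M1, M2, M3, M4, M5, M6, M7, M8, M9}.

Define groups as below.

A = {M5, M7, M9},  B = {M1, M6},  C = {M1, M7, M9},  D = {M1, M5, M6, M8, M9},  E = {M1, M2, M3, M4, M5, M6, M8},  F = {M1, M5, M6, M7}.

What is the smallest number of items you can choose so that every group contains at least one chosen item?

The 2 items {M6, M9} hit every group.
The groups A, B are pairwise disjoint, so any hitting set needs a separate item for each — at least 2. Hence 2 is optimal.

2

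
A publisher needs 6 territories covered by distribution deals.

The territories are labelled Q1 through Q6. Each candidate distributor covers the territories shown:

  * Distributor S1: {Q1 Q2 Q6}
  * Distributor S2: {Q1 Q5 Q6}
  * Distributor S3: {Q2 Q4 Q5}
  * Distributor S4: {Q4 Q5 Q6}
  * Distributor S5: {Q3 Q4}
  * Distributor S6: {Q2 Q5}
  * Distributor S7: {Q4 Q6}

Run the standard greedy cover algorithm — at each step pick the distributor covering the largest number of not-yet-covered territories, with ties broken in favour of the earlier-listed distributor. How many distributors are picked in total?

3

Greedy: pick S1 (covers 3 new) → pick S3 (covers 2 new) → pick S5 (covers 1 new). Total picks: 3.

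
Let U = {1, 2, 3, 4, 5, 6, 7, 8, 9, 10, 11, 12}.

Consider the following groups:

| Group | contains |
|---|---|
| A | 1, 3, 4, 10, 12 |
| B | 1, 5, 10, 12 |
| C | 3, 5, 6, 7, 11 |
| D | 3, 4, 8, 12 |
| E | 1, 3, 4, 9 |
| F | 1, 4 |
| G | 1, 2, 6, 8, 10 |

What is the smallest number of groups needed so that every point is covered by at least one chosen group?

4

Take {B, C, E, G}. Their union is {1, 2, 3, 4, 5, 6, 7, 8, 9, 10, 11, 12}, which is all 12 points.
No 3 of the 7 groups cover everything (all 35 combinations miss at least one point), so 4 is optimal.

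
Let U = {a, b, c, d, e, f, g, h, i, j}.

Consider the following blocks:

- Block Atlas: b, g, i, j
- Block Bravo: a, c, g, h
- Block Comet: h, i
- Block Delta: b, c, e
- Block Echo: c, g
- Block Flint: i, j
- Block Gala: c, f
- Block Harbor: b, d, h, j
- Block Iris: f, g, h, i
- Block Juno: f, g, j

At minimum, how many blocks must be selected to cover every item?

Bravo and Delta and Harbor and Iris together: Bravo ∪ Delta ∪ Harbor ∪ Iris = {a, b, c, d, e, f, g, h, i, j} — every item is covered.
No 3 of the 10 blocks cover everything (all 120 combinations miss at least one item), so 4 is optimal.

4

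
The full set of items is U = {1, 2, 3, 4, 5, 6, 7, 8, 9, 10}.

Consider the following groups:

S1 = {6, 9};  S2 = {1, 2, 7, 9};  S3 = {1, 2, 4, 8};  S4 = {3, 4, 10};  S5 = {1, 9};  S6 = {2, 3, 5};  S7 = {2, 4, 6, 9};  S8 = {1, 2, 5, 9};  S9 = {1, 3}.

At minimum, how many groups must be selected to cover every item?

5

S2, S3, S4, S6, and S7 cover everything between them: the union {1, 2, 3, 4, 5, 6, 7, 8, 9, 10} is all of U.
No 4 of the 9 groups cover everything (all 126 combinations miss at least one item), so 5 is optimal.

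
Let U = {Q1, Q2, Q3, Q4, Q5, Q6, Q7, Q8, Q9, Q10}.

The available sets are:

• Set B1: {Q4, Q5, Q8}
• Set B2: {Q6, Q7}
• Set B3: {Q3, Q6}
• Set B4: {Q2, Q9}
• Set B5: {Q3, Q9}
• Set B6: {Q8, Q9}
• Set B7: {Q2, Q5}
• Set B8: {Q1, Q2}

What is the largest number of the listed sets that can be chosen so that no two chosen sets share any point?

4

B1, B2, B5, B8 are pairwise disjoint (B1={Q4,Q5,Q8}; B2={Q6,Q7}; B5={Q3,Q9}; B8={Q1,Q2}).
Every remaining set overlaps one of these, and no 5 of the listed sets are pairwise disjoint, so 4 is the maximum.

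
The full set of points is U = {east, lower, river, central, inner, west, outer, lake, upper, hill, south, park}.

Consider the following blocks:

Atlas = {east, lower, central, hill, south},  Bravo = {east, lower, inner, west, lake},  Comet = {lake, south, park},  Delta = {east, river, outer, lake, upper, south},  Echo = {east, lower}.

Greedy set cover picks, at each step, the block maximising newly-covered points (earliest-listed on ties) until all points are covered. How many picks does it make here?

4

Greedy: pick Delta (covers 6 new) → pick Atlas (covers 3 new) → pick Bravo (covers 2 new) → pick Comet (covers 1 new). Total picks: 4.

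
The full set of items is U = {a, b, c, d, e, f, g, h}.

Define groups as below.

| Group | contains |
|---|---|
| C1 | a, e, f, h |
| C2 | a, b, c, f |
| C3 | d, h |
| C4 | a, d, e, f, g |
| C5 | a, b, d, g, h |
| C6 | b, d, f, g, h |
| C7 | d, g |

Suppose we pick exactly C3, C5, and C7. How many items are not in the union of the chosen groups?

3

Union of C3, C5, C7 = {a, b, d, g, h}.
Not covered: c, e, f — 3 items.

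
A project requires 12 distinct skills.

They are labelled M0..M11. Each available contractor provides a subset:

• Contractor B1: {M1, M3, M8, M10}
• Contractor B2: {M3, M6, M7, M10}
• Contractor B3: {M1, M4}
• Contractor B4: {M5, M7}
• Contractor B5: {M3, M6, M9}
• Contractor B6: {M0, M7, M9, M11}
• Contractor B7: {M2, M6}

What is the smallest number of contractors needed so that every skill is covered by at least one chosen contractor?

5

B1 and B3 and B4 and B6 and B7 together: B1 ∪ B3 ∪ B4 ∪ B6 ∪ B7 = {M0, M1, M2, M3, M4, M5, M6, M7, M8, M9, M10, M11} — every skill is covered.
No 4 of the 7 contractors cover everything (all 35 combinations miss at least one skill), so 5 is optimal.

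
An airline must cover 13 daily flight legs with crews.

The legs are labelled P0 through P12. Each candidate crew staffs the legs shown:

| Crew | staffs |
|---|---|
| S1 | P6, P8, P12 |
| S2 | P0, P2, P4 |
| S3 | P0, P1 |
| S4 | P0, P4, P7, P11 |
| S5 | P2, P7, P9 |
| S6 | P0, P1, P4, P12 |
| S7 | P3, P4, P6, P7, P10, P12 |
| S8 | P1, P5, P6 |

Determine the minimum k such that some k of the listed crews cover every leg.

S1 and S4 and S5 and S7 and S8 together: S1 ∪ S4 ∪ S5 ∪ S7 ∪ S8 = {P0, P1, P2, P3, P4, P5, P6, P7, P8, P9, P10, P11, P12} — every leg is covered.
Only S7 contains P3, so S7 is forced; the remaining 7 legs need at least 4 more crews (each remaining crew adds at most 2) — so at least 5 crews are needed, and 5 is optimal.

5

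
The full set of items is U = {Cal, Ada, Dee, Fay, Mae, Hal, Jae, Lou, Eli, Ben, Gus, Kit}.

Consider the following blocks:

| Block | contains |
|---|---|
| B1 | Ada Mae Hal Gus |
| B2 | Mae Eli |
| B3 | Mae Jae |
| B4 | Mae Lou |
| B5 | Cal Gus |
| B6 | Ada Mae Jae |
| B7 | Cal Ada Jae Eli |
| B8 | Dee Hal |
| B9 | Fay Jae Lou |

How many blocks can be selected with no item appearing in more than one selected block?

4

B2, B5, B8, B9 are pairwise disjoint (B2={Mae,Eli}; B5={Cal,Gus}; B8={Dee,Hal}; B9={Fay,Jae,Lou}).
Every remaining block overlaps one of these, and no 5 of the listed blocks are pairwise disjoint, so 4 is the maximum.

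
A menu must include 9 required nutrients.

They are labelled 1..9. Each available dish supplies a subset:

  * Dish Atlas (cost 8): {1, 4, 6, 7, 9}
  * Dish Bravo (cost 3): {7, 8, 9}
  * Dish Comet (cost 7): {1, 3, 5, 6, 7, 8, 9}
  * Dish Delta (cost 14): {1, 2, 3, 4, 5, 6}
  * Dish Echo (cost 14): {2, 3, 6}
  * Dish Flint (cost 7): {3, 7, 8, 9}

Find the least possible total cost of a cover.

17

Bravo, Delta together cover every nutrient (Bravo ∪ Delta = {1, 2, 3, 4, 5, 6, 7, 8, 9}); total cost 3 + 14 = 17.
The greedy pick Bravo, Comet, Delta costs 24; no covering selection beats 17.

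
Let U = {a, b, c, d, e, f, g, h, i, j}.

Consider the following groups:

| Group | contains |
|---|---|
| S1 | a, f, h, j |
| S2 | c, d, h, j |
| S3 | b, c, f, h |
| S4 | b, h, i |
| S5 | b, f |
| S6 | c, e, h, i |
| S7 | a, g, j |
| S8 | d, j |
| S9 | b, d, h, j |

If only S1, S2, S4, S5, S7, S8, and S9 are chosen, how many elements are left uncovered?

1

Union of S1, S2, S4, S5, S7, S8, S9 = {a, b, c, d, f, g, h, i, j}.
Not covered: e — 1 element.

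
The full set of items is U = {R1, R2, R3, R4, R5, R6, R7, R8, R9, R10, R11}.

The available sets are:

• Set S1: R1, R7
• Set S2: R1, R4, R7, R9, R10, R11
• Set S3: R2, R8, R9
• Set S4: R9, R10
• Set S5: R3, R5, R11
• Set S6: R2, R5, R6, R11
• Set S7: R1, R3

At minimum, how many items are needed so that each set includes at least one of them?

3

Take H = {R1, R9, R11}. Each listed set contains at least one of these, so H is a hitting set of size 3.
The sets S1, S4, S6 are pairwise disjoint, so any hitting set needs a separate item for each — at least 3. Hence 3 is optimal.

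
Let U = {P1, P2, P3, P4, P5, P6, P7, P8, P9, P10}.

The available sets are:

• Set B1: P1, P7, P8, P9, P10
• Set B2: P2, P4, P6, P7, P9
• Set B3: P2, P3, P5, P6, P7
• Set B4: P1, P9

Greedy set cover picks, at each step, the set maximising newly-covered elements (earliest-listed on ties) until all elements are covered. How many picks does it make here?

Greedy: pick B1 (covers 5 new) → pick B3 (covers 4 new) → pick B2 (covers 1 new). Total picks: 3.

3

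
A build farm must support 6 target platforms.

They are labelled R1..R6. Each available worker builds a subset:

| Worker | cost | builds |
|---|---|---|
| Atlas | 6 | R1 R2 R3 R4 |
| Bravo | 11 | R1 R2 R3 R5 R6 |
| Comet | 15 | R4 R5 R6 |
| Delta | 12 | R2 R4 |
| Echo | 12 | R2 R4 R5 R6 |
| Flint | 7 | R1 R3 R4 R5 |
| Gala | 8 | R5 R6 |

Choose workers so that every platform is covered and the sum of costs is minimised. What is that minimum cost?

Atlas, Gala together cover every platform (Atlas ∪ Gala = {R1, R2, R3, R4, R5, R6}); total cost 6 + 8 = 14.
No covering selection has total cost below 14.

14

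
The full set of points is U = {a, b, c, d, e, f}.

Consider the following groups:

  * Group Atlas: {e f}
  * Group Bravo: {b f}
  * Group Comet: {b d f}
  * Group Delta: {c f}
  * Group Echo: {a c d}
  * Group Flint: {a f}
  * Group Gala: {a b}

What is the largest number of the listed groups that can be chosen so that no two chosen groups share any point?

2

Atlas, Gala are pairwise disjoint (Atlas={e,f}; Gala={a,b}).
Every remaining group overlaps one of these, and no 3 of the listed groups are pairwise disjoint, so 2 is the maximum.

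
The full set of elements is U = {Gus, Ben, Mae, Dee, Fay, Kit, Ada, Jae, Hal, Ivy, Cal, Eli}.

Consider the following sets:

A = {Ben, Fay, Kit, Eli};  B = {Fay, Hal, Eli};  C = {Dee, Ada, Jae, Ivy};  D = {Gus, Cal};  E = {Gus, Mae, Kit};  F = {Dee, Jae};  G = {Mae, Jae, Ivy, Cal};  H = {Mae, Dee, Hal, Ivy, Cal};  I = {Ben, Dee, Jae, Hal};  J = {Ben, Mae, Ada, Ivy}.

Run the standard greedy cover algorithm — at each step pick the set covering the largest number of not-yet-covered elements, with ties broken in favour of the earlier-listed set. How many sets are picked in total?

Greedy: pick H (covers 5 new) → pick A (covers 4 new) → pick C (covers 2 new) → pick D (covers 1 new). Total picks: 4.

4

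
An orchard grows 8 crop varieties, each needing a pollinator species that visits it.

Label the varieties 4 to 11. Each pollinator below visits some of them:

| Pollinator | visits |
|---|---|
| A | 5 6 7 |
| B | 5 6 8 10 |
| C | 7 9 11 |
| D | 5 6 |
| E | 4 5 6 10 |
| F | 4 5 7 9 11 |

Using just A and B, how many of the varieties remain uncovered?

Union of A, B = {5, 6, 7, 8, 10}.
Not covered: 4, 9, 11 — 3 varieties.

3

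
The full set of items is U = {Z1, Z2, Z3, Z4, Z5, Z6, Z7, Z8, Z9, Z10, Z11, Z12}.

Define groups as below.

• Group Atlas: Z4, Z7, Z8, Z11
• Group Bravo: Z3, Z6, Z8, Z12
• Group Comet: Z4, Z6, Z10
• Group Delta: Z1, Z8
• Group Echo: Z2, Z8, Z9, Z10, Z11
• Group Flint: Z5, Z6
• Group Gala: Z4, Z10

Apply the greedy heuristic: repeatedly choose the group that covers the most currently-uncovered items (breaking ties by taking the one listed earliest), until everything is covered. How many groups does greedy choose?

5

Greedy: pick Echo (covers 5 new) → pick Bravo (covers 3 new) → pick Atlas (covers 2 new) → pick Delta (covers 1 new) → pick Flint (covers 1 new). Total picks: 5.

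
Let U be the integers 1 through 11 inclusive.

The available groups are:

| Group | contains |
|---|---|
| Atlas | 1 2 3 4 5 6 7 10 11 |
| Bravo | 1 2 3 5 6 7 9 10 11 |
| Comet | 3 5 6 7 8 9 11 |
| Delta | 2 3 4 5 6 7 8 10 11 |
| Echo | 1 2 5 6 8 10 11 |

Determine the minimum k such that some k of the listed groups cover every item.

2

Atlas and Comet cover everything between them: the union {1, 2, 3, 4, 5, 6, 7, 8, 9, 10, 11} is all of U.
No single group has all 11 items (the largest, Atlas, has 9), so 2 is optimal.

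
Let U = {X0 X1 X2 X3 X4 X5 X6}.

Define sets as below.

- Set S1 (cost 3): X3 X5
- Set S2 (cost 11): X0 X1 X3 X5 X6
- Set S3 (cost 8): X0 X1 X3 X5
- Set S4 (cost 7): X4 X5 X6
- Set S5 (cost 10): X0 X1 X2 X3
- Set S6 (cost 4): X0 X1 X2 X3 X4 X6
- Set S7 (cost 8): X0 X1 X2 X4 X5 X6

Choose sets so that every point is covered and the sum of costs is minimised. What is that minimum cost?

7

S1, S6 together cover every point (S1 ∪ S6 = {X0, X1, X2, X3, X4, X5, X6}); total cost 3 + 4 = 7.
No covering selection has total cost below 7.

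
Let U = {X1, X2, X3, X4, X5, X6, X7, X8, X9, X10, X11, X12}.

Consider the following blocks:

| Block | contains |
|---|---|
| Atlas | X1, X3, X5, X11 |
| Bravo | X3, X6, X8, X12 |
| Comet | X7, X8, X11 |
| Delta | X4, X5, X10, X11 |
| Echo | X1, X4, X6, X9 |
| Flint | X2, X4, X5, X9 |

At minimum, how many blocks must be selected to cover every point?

5

Bravo, Comet, Delta, Echo, and Flint cover everything between them: the union {X1, X2, X3, X4, X5, X6, X7, X8, X9, X10, X11, X12} is all of U.
No 4 of the 6 blocks cover everything (all 15 combinations miss at least one point), so 5 is optimal.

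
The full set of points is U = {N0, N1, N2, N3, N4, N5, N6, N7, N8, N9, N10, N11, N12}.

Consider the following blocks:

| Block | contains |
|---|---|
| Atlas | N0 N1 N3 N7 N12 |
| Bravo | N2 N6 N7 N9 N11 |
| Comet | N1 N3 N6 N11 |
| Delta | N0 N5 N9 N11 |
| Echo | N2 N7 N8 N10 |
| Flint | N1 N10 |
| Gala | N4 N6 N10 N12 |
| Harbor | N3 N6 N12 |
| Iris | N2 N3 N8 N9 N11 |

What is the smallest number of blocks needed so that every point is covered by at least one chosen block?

4

Atlas, Delta, Gala, and Iris cover everything between them: the union {N0, N1, N2, N3, N4, N5, N6, N7, N8, N9, N10, N11, N12} is all of U.
Only Delta contains N5, so Delta is forced; the remaining 9 points need at least 3 more blocks (each remaining block adds at most 4) — so at least 4 blocks are needed, and 4 is optimal.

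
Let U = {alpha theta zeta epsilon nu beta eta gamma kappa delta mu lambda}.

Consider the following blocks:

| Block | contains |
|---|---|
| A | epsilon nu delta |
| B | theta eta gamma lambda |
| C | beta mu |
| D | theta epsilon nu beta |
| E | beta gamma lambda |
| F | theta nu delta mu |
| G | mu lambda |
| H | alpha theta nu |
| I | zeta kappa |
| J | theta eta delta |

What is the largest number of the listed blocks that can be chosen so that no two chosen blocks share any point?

A, B, C, I are pairwise disjoint (A={epsilon,nu,delta}; B={theta,eta,gamma,lambda}; C={beta,mu}; I={zeta,kappa}).
Every remaining block overlaps one of these, and no 5 of the listed blocks are pairwise disjoint, so 4 is the maximum.

4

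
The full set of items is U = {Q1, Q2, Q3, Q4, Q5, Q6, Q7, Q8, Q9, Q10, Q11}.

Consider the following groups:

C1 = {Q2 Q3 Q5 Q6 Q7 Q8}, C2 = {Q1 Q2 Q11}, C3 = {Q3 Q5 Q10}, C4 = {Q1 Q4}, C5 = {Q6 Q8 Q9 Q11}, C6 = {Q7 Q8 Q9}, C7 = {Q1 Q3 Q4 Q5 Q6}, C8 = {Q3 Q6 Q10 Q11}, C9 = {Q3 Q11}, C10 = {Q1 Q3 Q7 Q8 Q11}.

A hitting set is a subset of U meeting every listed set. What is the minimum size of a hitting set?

H = {Q1, Q3, Q9} meets every group (each contains at least one member of H), and |H| = 3.
The groups C2, C3, C6 are pairwise disjoint, so any hitting set needs a separate item for each — at least 3. Hence 3 is optimal.

3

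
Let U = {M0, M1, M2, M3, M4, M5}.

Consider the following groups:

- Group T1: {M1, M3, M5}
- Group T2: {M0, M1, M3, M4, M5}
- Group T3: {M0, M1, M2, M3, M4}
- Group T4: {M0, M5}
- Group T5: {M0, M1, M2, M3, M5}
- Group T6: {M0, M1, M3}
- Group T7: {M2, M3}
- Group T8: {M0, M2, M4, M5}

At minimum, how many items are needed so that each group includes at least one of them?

2

H = {M0, M3} meets every group (each contains at least one member of H), and |H| = 2.
The groups T4, T7 are pairwise disjoint, so any hitting set needs a separate item for each — at least 2. Hence 2 is optimal.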